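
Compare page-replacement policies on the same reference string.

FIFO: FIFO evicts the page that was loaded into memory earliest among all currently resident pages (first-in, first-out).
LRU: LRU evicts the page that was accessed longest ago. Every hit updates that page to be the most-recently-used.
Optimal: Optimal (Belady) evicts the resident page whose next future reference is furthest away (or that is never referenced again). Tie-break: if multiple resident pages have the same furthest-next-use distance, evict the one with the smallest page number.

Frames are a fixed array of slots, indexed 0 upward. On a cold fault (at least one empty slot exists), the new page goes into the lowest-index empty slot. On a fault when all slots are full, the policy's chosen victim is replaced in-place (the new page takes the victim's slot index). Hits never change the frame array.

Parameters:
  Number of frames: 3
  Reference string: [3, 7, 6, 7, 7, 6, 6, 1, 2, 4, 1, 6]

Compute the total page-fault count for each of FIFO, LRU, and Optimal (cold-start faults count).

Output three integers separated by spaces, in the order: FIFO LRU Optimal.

Answer: 7 7 6

Derivation:
--- FIFO ---
  step 0: ref 3 -> FAULT, frames=[3,-,-] (faults so far: 1)
  step 1: ref 7 -> FAULT, frames=[3,7,-] (faults so far: 2)
  step 2: ref 6 -> FAULT, frames=[3,7,6] (faults so far: 3)
  step 3: ref 7 -> HIT, frames=[3,7,6] (faults so far: 3)
  step 4: ref 7 -> HIT, frames=[3,7,6] (faults so far: 3)
  step 5: ref 6 -> HIT, frames=[3,7,6] (faults so far: 3)
  step 6: ref 6 -> HIT, frames=[3,7,6] (faults so far: 3)
  step 7: ref 1 -> FAULT, evict 3, frames=[1,7,6] (faults so far: 4)
  step 8: ref 2 -> FAULT, evict 7, frames=[1,2,6] (faults so far: 5)
  step 9: ref 4 -> FAULT, evict 6, frames=[1,2,4] (faults so far: 6)
  step 10: ref 1 -> HIT, frames=[1,2,4] (faults so far: 6)
  step 11: ref 6 -> FAULT, evict 1, frames=[6,2,4] (faults so far: 7)
  FIFO total faults: 7
--- LRU ---
  step 0: ref 3 -> FAULT, frames=[3,-,-] (faults so far: 1)
  step 1: ref 7 -> FAULT, frames=[3,7,-] (faults so far: 2)
  step 2: ref 6 -> FAULT, frames=[3,7,6] (faults so far: 3)
  step 3: ref 7 -> HIT, frames=[3,7,6] (faults so far: 3)
  step 4: ref 7 -> HIT, frames=[3,7,6] (faults so far: 3)
  step 5: ref 6 -> HIT, frames=[3,7,6] (faults so far: 3)
  step 6: ref 6 -> HIT, frames=[3,7,6] (faults so far: 3)
  step 7: ref 1 -> FAULT, evict 3, frames=[1,7,6] (faults so far: 4)
  step 8: ref 2 -> FAULT, evict 7, frames=[1,2,6] (faults so far: 5)
  step 9: ref 4 -> FAULT, evict 6, frames=[1,2,4] (faults so far: 6)
  step 10: ref 1 -> HIT, frames=[1,2,4] (faults so far: 6)
  step 11: ref 6 -> FAULT, evict 2, frames=[1,6,4] (faults so far: 7)
  LRU total faults: 7
--- Optimal ---
  step 0: ref 3 -> FAULT, frames=[3,-,-] (faults so far: 1)
  step 1: ref 7 -> FAULT, frames=[3,7,-] (faults so far: 2)
  step 2: ref 6 -> FAULT, frames=[3,7,6] (faults so far: 3)
  step 3: ref 7 -> HIT, frames=[3,7,6] (faults so far: 3)
  step 4: ref 7 -> HIT, frames=[3,7,6] (faults so far: 3)
  step 5: ref 6 -> HIT, frames=[3,7,6] (faults so far: 3)
  step 6: ref 6 -> HIT, frames=[3,7,6] (faults so far: 3)
  step 7: ref 1 -> FAULT, evict 3, frames=[1,7,6] (faults so far: 4)
  step 8: ref 2 -> FAULT, evict 7, frames=[1,2,6] (faults so far: 5)
  step 9: ref 4 -> FAULT, evict 2, frames=[1,4,6] (faults so far: 6)
  step 10: ref 1 -> HIT, frames=[1,4,6] (faults so far: 6)
  step 11: ref 6 -> HIT, frames=[1,4,6] (faults so far: 6)
  Optimal total faults: 6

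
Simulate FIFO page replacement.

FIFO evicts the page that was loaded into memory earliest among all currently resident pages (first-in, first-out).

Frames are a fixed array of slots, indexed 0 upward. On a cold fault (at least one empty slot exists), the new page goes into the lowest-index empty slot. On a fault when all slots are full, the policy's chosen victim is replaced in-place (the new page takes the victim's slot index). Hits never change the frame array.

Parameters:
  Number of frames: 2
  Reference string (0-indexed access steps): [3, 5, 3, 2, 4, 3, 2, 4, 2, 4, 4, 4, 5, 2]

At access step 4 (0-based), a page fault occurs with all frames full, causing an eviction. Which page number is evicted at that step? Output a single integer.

Step 0: ref 3 -> FAULT, frames=[3,-]
Step 1: ref 5 -> FAULT, frames=[3,5]
Step 2: ref 3 -> HIT, frames=[3,5]
Step 3: ref 2 -> FAULT, evict 3, frames=[2,5]
Step 4: ref 4 -> FAULT, evict 5, frames=[2,4]
At step 4: evicted page 5

Answer: 5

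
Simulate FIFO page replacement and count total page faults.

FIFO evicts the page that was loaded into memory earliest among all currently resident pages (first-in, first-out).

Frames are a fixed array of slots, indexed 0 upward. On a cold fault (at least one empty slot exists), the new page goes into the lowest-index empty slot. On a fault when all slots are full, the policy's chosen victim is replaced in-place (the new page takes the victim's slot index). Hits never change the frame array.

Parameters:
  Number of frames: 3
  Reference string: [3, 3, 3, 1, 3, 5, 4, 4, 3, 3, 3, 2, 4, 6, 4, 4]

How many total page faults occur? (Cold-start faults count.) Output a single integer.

Step 0: ref 3 → FAULT, frames=[3,-,-]
Step 1: ref 3 → HIT, frames=[3,-,-]
Step 2: ref 3 → HIT, frames=[3,-,-]
Step 3: ref 1 → FAULT, frames=[3,1,-]
Step 4: ref 3 → HIT, frames=[3,1,-]
Step 5: ref 5 → FAULT, frames=[3,1,5]
Step 6: ref 4 → FAULT (evict 3), frames=[4,1,5]
Step 7: ref 4 → HIT, frames=[4,1,5]
Step 8: ref 3 → FAULT (evict 1), frames=[4,3,5]
Step 9: ref 3 → HIT, frames=[4,3,5]
Step 10: ref 3 → HIT, frames=[4,3,5]
Step 11: ref 2 → FAULT (evict 5), frames=[4,3,2]
Step 12: ref 4 → HIT, frames=[4,3,2]
Step 13: ref 6 → FAULT (evict 4), frames=[6,3,2]
Step 14: ref 4 → FAULT (evict 3), frames=[6,4,2]
Step 15: ref 4 → HIT, frames=[6,4,2]
Total faults: 8

Answer: 8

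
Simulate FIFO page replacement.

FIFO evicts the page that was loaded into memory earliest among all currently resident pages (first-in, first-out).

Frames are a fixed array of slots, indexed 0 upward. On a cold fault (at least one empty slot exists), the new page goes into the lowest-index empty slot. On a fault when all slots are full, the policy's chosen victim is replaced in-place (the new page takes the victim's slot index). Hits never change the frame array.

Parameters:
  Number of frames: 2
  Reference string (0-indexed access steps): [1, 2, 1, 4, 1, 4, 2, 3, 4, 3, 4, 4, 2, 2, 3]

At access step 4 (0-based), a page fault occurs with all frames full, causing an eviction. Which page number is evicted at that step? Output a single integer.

Step 0: ref 1 -> FAULT, frames=[1,-]
Step 1: ref 2 -> FAULT, frames=[1,2]
Step 2: ref 1 -> HIT, frames=[1,2]
Step 3: ref 4 -> FAULT, evict 1, frames=[4,2]
Step 4: ref 1 -> FAULT, evict 2, frames=[4,1]
At step 4: evicted page 2

Answer: 2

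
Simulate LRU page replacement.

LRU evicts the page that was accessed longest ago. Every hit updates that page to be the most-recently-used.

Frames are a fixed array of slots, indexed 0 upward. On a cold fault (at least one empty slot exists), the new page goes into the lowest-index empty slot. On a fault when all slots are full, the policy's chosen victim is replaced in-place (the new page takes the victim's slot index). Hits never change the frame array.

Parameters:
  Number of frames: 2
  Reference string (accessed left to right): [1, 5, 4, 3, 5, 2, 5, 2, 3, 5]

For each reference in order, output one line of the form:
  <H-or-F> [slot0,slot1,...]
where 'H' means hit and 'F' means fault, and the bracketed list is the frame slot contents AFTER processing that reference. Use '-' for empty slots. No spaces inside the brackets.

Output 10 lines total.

F [1,-]
F [1,5]
F [4,5]
F [4,3]
F [5,3]
F [5,2]
H [5,2]
H [5,2]
F [3,2]
F [3,5]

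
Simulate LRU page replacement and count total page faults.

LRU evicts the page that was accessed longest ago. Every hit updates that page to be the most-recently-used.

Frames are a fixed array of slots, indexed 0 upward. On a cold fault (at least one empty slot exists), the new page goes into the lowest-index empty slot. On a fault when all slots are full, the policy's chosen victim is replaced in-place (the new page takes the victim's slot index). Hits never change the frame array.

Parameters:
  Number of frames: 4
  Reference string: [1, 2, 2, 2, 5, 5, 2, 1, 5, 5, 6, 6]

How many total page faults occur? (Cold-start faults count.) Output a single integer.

Step 0: ref 1 → FAULT, frames=[1,-,-,-]
Step 1: ref 2 → FAULT, frames=[1,2,-,-]
Step 2: ref 2 → HIT, frames=[1,2,-,-]
Step 3: ref 2 → HIT, frames=[1,2,-,-]
Step 4: ref 5 → FAULT, frames=[1,2,5,-]
Step 5: ref 5 → HIT, frames=[1,2,5,-]
Step 6: ref 2 → HIT, frames=[1,2,5,-]
Step 7: ref 1 → HIT, frames=[1,2,5,-]
Step 8: ref 5 → HIT, frames=[1,2,5,-]
Step 9: ref 5 → HIT, frames=[1,2,5,-]
Step 10: ref 6 → FAULT, frames=[1,2,5,6]
Step 11: ref 6 → HIT, frames=[1,2,5,6]
Total faults: 4

Answer: 4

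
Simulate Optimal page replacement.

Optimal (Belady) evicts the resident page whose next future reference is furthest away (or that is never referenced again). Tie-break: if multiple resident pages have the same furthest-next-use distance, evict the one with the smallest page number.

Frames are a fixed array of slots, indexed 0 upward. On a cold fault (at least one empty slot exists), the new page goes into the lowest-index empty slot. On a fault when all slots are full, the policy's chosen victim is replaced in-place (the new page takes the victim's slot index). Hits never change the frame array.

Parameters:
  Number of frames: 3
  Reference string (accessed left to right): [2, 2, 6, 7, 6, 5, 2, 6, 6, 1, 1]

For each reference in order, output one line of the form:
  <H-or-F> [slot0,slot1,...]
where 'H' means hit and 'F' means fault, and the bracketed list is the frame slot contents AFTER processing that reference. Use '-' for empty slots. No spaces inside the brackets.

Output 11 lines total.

F [2,-,-]
H [2,-,-]
F [2,6,-]
F [2,6,7]
H [2,6,7]
F [2,6,5]
H [2,6,5]
H [2,6,5]
H [2,6,5]
F [1,6,5]
H [1,6,5]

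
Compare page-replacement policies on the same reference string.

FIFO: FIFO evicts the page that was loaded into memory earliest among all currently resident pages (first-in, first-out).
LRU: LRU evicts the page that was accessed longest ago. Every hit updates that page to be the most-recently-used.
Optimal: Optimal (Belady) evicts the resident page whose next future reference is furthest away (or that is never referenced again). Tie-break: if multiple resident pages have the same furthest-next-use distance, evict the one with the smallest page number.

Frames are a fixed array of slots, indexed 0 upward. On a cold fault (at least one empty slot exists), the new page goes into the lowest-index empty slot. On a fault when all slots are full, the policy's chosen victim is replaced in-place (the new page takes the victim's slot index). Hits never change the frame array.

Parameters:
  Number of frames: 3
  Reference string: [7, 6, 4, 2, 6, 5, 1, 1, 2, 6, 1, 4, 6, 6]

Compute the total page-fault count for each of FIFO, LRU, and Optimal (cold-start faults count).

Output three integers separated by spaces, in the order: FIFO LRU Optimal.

Answer: 8 9 7

Derivation:
--- FIFO ---
  step 0: ref 7 -> FAULT, frames=[7,-,-] (faults so far: 1)
  step 1: ref 6 -> FAULT, frames=[7,6,-] (faults so far: 2)
  step 2: ref 4 -> FAULT, frames=[7,6,4] (faults so far: 3)
  step 3: ref 2 -> FAULT, evict 7, frames=[2,6,4] (faults so far: 4)
  step 4: ref 6 -> HIT, frames=[2,6,4] (faults so far: 4)
  step 5: ref 5 -> FAULT, evict 6, frames=[2,5,4] (faults so far: 5)
  step 6: ref 1 -> FAULT, evict 4, frames=[2,5,1] (faults so far: 6)
  step 7: ref 1 -> HIT, frames=[2,5,1] (faults so far: 6)
  step 8: ref 2 -> HIT, frames=[2,5,1] (faults so far: 6)
  step 9: ref 6 -> FAULT, evict 2, frames=[6,5,1] (faults so far: 7)
  step 10: ref 1 -> HIT, frames=[6,5,1] (faults so far: 7)
  step 11: ref 4 -> FAULT, evict 5, frames=[6,4,1] (faults so far: 8)
  step 12: ref 6 -> HIT, frames=[6,4,1] (faults so far: 8)
  step 13: ref 6 -> HIT, frames=[6,4,1] (faults so far: 8)
  FIFO total faults: 8
--- LRU ---
  step 0: ref 7 -> FAULT, frames=[7,-,-] (faults so far: 1)
  step 1: ref 6 -> FAULT, frames=[7,6,-] (faults so far: 2)
  step 2: ref 4 -> FAULT, frames=[7,6,4] (faults so far: 3)
  step 3: ref 2 -> FAULT, evict 7, frames=[2,6,4] (faults so far: 4)
  step 4: ref 6 -> HIT, frames=[2,6,4] (faults so far: 4)
  step 5: ref 5 -> FAULT, evict 4, frames=[2,6,5] (faults so far: 5)
  step 6: ref 1 -> FAULT, evict 2, frames=[1,6,5] (faults so far: 6)
  step 7: ref 1 -> HIT, frames=[1,6,5] (faults so far: 6)
  step 8: ref 2 -> FAULT, evict 6, frames=[1,2,5] (faults so far: 7)
  step 9: ref 6 -> FAULT, evict 5, frames=[1,2,6] (faults so far: 8)
  step 10: ref 1 -> HIT, frames=[1,2,6] (faults so far: 8)
  step 11: ref 4 -> FAULT, evict 2, frames=[1,4,6] (faults so far: 9)
  step 12: ref 6 -> HIT, frames=[1,4,6] (faults so far: 9)
  step 13: ref 6 -> HIT, frames=[1,4,6] (faults so far: 9)
  LRU total faults: 9
--- Optimal ---
  step 0: ref 7 -> FAULT, frames=[7,-,-] (faults so far: 1)
  step 1: ref 6 -> FAULT, frames=[7,6,-] (faults so far: 2)
  step 2: ref 4 -> FAULT, frames=[7,6,4] (faults so far: 3)
  step 3: ref 2 -> FAULT, evict 7, frames=[2,6,4] (faults so far: 4)
  step 4: ref 6 -> HIT, frames=[2,6,4] (faults so far: 4)
  step 5: ref 5 -> FAULT, evict 4, frames=[2,6,5] (faults so far: 5)
  step 6: ref 1 -> FAULT, evict 5, frames=[2,6,1] (faults so far: 6)
  step 7: ref 1 -> HIT, frames=[2,6,1] (faults so far: 6)
  step 8: ref 2 -> HIT, frames=[2,6,1] (faults so far: 6)
  step 9: ref 6 -> HIT, frames=[2,6,1] (faults so far: 6)
  step 10: ref 1 -> HIT, frames=[2,6,1] (faults so far: 6)
  step 11: ref 4 -> FAULT, evict 1, frames=[2,6,4] (faults so far: 7)
  step 12: ref 6 -> HIT, frames=[2,6,4] (faults so far: 7)
  step 13: ref 6 -> HIT, frames=[2,6,4] (faults so far: 7)
  Optimal total faults: 7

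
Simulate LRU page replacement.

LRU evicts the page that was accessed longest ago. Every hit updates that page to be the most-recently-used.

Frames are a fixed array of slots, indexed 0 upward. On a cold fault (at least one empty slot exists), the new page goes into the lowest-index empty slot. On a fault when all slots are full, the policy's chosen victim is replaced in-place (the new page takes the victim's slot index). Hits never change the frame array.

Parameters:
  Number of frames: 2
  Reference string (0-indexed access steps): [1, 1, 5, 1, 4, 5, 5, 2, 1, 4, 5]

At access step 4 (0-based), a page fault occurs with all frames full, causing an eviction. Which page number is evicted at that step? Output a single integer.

Step 0: ref 1 -> FAULT, frames=[1,-]
Step 1: ref 1 -> HIT, frames=[1,-]
Step 2: ref 5 -> FAULT, frames=[1,5]
Step 3: ref 1 -> HIT, frames=[1,5]
Step 4: ref 4 -> FAULT, evict 5, frames=[1,4]
At step 4: evicted page 5

Answer: 5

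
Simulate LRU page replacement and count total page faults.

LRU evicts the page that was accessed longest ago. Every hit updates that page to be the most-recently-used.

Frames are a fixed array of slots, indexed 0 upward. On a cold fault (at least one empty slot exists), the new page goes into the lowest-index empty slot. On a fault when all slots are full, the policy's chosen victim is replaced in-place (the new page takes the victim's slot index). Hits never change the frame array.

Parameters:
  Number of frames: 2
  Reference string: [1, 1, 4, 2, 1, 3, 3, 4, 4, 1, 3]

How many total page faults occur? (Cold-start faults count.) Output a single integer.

Answer: 8

Derivation:
Step 0: ref 1 → FAULT, frames=[1,-]
Step 1: ref 1 → HIT, frames=[1,-]
Step 2: ref 4 → FAULT, frames=[1,4]
Step 3: ref 2 → FAULT (evict 1), frames=[2,4]
Step 4: ref 1 → FAULT (evict 4), frames=[2,1]
Step 5: ref 3 → FAULT (evict 2), frames=[3,1]
Step 6: ref 3 → HIT, frames=[3,1]
Step 7: ref 4 → FAULT (evict 1), frames=[3,4]
Step 8: ref 4 → HIT, frames=[3,4]
Step 9: ref 1 → FAULT (evict 3), frames=[1,4]
Step 10: ref 3 → FAULT (evict 4), frames=[1,3]
Total faults: 8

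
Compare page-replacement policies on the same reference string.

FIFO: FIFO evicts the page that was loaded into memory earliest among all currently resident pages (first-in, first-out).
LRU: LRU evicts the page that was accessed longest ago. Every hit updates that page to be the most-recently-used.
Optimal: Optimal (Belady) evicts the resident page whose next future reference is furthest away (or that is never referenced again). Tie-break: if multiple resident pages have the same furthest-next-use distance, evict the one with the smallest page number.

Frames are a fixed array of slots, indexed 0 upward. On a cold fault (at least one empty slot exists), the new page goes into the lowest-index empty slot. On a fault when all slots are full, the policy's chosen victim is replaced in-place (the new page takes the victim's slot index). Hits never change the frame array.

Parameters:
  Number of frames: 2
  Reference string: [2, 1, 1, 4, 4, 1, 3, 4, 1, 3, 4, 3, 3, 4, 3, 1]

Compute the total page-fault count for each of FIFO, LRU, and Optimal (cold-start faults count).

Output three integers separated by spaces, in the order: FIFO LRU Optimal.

--- FIFO ---
  step 0: ref 2 -> FAULT, frames=[2,-] (faults so far: 1)
  step 1: ref 1 -> FAULT, frames=[2,1] (faults so far: 2)
  step 2: ref 1 -> HIT, frames=[2,1] (faults so far: 2)
  step 3: ref 4 -> FAULT, evict 2, frames=[4,1] (faults so far: 3)
  step 4: ref 4 -> HIT, frames=[4,1] (faults so far: 3)
  step 5: ref 1 -> HIT, frames=[4,1] (faults so far: 3)
  step 6: ref 3 -> FAULT, evict 1, frames=[4,3] (faults so far: 4)
  step 7: ref 4 -> HIT, frames=[4,3] (faults so far: 4)
  step 8: ref 1 -> FAULT, evict 4, frames=[1,3] (faults so far: 5)
  step 9: ref 3 -> HIT, frames=[1,3] (faults so far: 5)
  step 10: ref 4 -> FAULT, evict 3, frames=[1,4] (faults so far: 6)
  step 11: ref 3 -> FAULT, evict 1, frames=[3,4] (faults so far: 7)
  step 12: ref 3 -> HIT, frames=[3,4] (faults so far: 7)
  step 13: ref 4 -> HIT, frames=[3,4] (faults so far: 7)
  step 14: ref 3 -> HIT, frames=[3,4] (faults so far: 7)
  step 15: ref 1 -> FAULT, evict 4, frames=[3,1] (faults so far: 8)
  FIFO total faults: 8
--- LRU ---
  step 0: ref 2 -> FAULT, frames=[2,-] (faults so far: 1)
  step 1: ref 1 -> FAULT, frames=[2,1] (faults so far: 2)
  step 2: ref 1 -> HIT, frames=[2,1] (faults so far: 2)
  step 3: ref 4 -> FAULT, evict 2, frames=[4,1] (faults so far: 3)
  step 4: ref 4 -> HIT, frames=[4,1] (faults so far: 3)
  step 5: ref 1 -> HIT, frames=[4,1] (faults so far: 3)
  step 6: ref 3 -> FAULT, evict 4, frames=[3,1] (faults so far: 4)
  step 7: ref 4 -> FAULT, evict 1, frames=[3,4] (faults so far: 5)
  step 8: ref 1 -> FAULT, evict 3, frames=[1,4] (faults so far: 6)
  step 9: ref 3 -> FAULT, evict 4, frames=[1,3] (faults so far: 7)
  step 10: ref 4 -> FAULT, evict 1, frames=[4,3] (faults so far: 8)
  step 11: ref 3 -> HIT, frames=[4,3] (faults so far: 8)
  step 12: ref 3 -> HIT, frames=[4,3] (faults so far: 8)
  step 13: ref 4 -> HIT, frames=[4,3] (faults so far: 8)
  step 14: ref 3 -> HIT, frames=[4,3] (faults so far: 8)
  step 15: ref 1 -> FAULT, evict 4, frames=[1,3] (faults so far: 9)
  LRU total faults: 9
--- Optimal ---
  step 0: ref 2 -> FAULT, frames=[2,-] (faults so far: 1)
  step 1: ref 1 -> FAULT, frames=[2,1] (faults so far: 2)
  step 2: ref 1 -> HIT, frames=[2,1] (faults so far: 2)
  step 3: ref 4 -> FAULT, evict 2, frames=[4,1] (faults so far: 3)
  step 4: ref 4 -> HIT, frames=[4,1] (faults so far: 3)
  step 5: ref 1 -> HIT, frames=[4,1] (faults so far: 3)
  step 6: ref 3 -> FAULT, evict 1, frames=[4,3] (faults so far: 4)
  step 7: ref 4 -> HIT, frames=[4,3] (faults so far: 4)
  step 8: ref 1 -> FAULT, evict 4, frames=[1,3] (faults so far: 5)
  step 9: ref 3 -> HIT, frames=[1,3] (faults so far: 5)
  step 10: ref 4 -> FAULT, evict 1, frames=[4,3] (faults so far: 6)
  step 11: ref 3 -> HIT, frames=[4,3] (faults so far: 6)
  step 12: ref 3 -> HIT, frames=[4,3] (faults so far: 6)
  step 13: ref 4 -> HIT, frames=[4,3] (faults so far: 6)
  step 14: ref 3 -> HIT, frames=[4,3] (faults so far: 6)
  step 15: ref 1 -> FAULT, evict 3, frames=[4,1] (faults so far: 7)
  Optimal total faults: 7

Answer: 8 9 7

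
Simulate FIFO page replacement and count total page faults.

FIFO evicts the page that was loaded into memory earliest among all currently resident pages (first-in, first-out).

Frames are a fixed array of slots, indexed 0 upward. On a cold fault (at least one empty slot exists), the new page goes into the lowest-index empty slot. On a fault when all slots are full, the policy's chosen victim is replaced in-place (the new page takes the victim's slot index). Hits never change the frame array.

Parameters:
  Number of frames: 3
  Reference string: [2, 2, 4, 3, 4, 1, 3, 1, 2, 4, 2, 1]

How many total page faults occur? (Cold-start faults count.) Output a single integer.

Answer: 6

Derivation:
Step 0: ref 2 → FAULT, frames=[2,-,-]
Step 1: ref 2 → HIT, frames=[2,-,-]
Step 2: ref 4 → FAULT, frames=[2,4,-]
Step 3: ref 3 → FAULT, frames=[2,4,3]
Step 4: ref 4 → HIT, frames=[2,4,3]
Step 5: ref 1 → FAULT (evict 2), frames=[1,4,3]
Step 6: ref 3 → HIT, frames=[1,4,3]
Step 7: ref 1 → HIT, frames=[1,4,3]
Step 8: ref 2 → FAULT (evict 4), frames=[1,2,3]
Step 9: ref 4 → FAULT (evict 3), frames=[1,2,4]
Step 10: ref 2 → HIT, frames=[1,2,4]
Step 11: ref 1 → HIT, frames=[1,2,4]
Total faults: 6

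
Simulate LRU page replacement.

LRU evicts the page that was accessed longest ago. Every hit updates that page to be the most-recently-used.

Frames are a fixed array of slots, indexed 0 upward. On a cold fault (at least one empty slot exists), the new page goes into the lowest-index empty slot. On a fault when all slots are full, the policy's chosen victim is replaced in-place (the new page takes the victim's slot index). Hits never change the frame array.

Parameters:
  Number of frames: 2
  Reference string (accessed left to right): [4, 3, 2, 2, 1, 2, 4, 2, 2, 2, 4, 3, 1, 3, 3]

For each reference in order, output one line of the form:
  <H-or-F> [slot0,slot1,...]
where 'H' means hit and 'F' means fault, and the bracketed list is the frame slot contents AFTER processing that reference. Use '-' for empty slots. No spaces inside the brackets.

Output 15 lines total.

F [4,-]
F [4,3]
F [2,3]
H [2,3]
F [2,1]
H [2,1]
F [2,4]
H [2,4]
H [2,4]
H [2,4]
H [2,4]
F [3,4]
F [3,1]
H [3,1]
H [3,1]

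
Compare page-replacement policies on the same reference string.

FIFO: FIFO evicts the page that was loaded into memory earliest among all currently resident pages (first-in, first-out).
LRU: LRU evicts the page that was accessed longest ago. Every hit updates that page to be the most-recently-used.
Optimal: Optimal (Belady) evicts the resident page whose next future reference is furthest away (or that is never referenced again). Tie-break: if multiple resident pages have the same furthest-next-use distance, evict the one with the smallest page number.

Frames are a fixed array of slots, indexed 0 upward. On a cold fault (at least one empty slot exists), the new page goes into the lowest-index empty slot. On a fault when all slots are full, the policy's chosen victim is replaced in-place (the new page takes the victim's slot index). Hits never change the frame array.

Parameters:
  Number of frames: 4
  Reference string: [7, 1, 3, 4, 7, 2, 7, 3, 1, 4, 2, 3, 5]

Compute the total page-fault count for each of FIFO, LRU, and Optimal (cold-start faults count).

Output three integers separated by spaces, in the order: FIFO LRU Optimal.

Answer: 9 9 7

Derivation:
--- FIFO ---
  step 0: ref 7 -> FAULT, frames=[7,-,-,-] (faults so far: 1)
  step 1: ref 1 -> FAULT, frames=[7,1,-,-] (faults so far: 2)
  step 2: ref 3 -> FAULT, frames=[7,1,3,-] (faults so far: 3)
  step 3: ref 4 -> FAULT, frames=[7,1,3,4] (faults so far: 4)
  step 4: ref 7 -> HIT, frames=[7,1,3,4] (faults so far: 4)
  step 5: ref 2 -> FAULT, evict 7, frames=[2,1,3,4] (faults so far: 5)
  step 6: ref 7 -> FAULT, evict 1, frames=[2,7,3,4] (faults so far: 6)
  step 7: ref 3 -> HIT, frames=[2,7,3,4] (faults so far: 6)
  step 8: ref 1 -> FAULT, evict 3, frames=[2,7,1,4] (faults so far: 7)
  step 9: ref 4 -> HIT, frames=[2,7,1,4] (faults so far: 7)
  step 10: ref 2 -> HIT, frames=[2,7,1,4] (faults so far: 7)
  step 11: ref 3 -> FAULT, evict 4, frames=[2,7,1,3] (faults so far: 8)
  step 12: ref 5 -> FAULT, evict 2, frames=[5,7,1,3] (faults so far: 9)
  FIFO total faults: 9
--- LRU ---
  step 0: ref 7 -> FAULT, frames=[7,-,-,-] (faults so far: 1)
  step 1: ref 1 -> FAULT, frames=[7,1,-,-] (faults so far: 2)
  step 2: ref 3 -> FAULT, frames=[7,1,3,-] (faults so far: 3)
  step 3: ref 4 -> FAULT, frames=[7,1,3,4] (faults so far: 4)
  step 4: ref 7 -> HIT, frames=[7,1,3,4] (faults so far: 4)
  step 5: ref 2 -> FAULT, evict 1, frames=[7,2,3,4] (faults so far: 5)
  step 6: ref 7 -> HIT, frames=[7,2,3,4] (faults so far: 5)
  step 7: ref 3 -> HIT, frames=[7,2,3,4] (faults so far: 5)
  step 8: ref 1 -> FAULT, evict 4, frames=[7,2,3,1] (faults so far: 6)
  step 9: ref 4 -> FAULT, evict 2, frames=[7,4,3,1] (faults so far: 7)
  step 10: ref 2 -> FAULT, evict 7, frames=[2,4,3,1] (faults so far: 8)
  step 11: ref 3 -> HIT, frames=[2,4,3,1] (faults so far: 8)
  step 12: ref 5 -> FAULT, evict 1, frames=[2,4,3,5] (faults so far: 9)
  LRU total faults: 9
--- Optimal ---
  step 0: ref 7 -> FAULT, frames=[7,-,-,-] (faults so far: 1)
  step 1: ref 1 -> FAULT, frames=[7,1,-,-] (faults so far: 2)
  step 2: ref 3 -> FAULT, frames=[7,1,3,-] (faults so far: 3)
  step 3: ref 4 -> FAULT, frames=[7,1,3,4] (faults so far: 4)
  step 4: ref 7 -> HIT, frames=[7,1,3,4] (faults so far: 4)
  step 5: ref 2 -> FAULT, evict 4, frames=[7,1,3,2] (faults so far: 5)
  step 6: ref 7 -> HIT, frames=[7,1,3,2] (faults so far: 5)
  step 7: ref 3 -> HIT, frames=[7,1,3,2] (faults so far: 5)
  step 8: ref 1 -> HIT, frames=[7,1,3,2] (faults so far: 5)
  step 9: ref 4 -> FAULT, evict 1, frames=[7,4,3,2] (faults so far: 6)
  step 10: ref 2 -> HIT, frames=[7,4,3,2] (faults so far: 6)
  step 11: ref 3 -> HIT, frames=[7,4,3,2] (faults so far: 6)
  step 12: ref 5 -> FAULT, evict 2, frames=[7,4,3,5] (faults so far: 7)
  Optimal total faults: 7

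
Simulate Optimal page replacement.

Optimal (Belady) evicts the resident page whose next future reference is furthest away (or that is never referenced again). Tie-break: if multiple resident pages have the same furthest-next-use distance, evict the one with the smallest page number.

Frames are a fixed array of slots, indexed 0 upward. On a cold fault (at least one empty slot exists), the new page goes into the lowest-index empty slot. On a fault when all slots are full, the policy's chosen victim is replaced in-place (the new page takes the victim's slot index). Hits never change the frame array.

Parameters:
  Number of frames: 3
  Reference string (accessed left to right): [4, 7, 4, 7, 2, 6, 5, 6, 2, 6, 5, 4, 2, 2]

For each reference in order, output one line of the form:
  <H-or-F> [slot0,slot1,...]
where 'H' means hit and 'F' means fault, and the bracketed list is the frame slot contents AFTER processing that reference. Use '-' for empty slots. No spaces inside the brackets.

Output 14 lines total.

F [4,-,-]
F [4,7,-]
H [4,7,-]
H [4,7,-]
F [4,7,2]
F [4,6,2]
F [5,6,2]
H [5,6,2]
H [5,6,2]
H [5,6,2]
H [5,6,2]
F [4,6,2]
H [4,6,2]
H [4,6,2]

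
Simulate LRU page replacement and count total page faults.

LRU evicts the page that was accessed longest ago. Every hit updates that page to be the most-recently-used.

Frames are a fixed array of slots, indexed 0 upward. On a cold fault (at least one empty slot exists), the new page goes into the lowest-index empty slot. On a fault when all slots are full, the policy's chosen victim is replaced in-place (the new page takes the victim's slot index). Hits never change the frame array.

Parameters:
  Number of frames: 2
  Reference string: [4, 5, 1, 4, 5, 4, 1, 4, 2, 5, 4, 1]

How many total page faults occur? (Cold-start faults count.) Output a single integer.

Step 0: ref 4 → FAULT, frames=[4,-]
Step 1: ref 5 → FAULT, frames=[4,5]
Step 2: ref 1 → FAULT (evict 4), frames=[1,5]
Step 3: ref 4 → FAULT (evict 5), frames=[1,4]
Step 4: ref 5 → FAULT (evict 1), frames=[5,4]
Step 5: ref 4 → HIT, frames=[5,4]
Step 6: ref 1 → FAULT (evict 5), frames=[1,4]
Step 7: ref 4 → HIT, frames=[1,4]
Step 8: ref 2 → FAULT (evict 1), frames=[2,4]
Step 9: ref 5 → FAULT (evict 4), frames=[2,5]
Step 10: ref 4 → FAULT (evict 2), frames=[4,5]
Step 11: ref 1 → FAULT (evict 5), frames=[4,1]
Total faults: 10

Answer: 10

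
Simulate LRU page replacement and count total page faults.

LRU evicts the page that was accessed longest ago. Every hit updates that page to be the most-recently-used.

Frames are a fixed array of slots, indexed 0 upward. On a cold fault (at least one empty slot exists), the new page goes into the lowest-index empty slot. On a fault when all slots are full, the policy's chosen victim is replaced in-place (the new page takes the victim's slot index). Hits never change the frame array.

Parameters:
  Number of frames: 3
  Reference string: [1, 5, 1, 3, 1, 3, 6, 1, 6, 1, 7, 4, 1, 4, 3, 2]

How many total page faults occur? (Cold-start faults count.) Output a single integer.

Answer: 8

Derivation:
Step 0: ref 1 → FAULT, frames=[1,-,-]
Step 1: ref 5 → FAULT, frames=[1,5,-]
Step 2: ref 1 → HIT, frames=[1,5,-]
Step 3: ref 3 → FAULT, frames=[1,5,3]
Step 4: ref 1 → HIT, frames=[1,5,3]
Step 5: ref 3 → HIT, frames=[1,5,3]
Step 6: ref 6 → FAULT (evict 5), frames=[1,6,3]
Step 7: ref 1 → HIT, frames=[1,6,3]
Step 8: ref 6 → HIT, frames=[1,6,3]
Step 9: ref 1 → HIT, frames=[1,6,3]
Step 10: ref 7 → FAULT (evict 3), frames=[1,6,7]
Step 11: ref 4 → FAULT (evict 6), frames=[1,4,7]
Step 12: ref 1 → HIT, frames=[1,4,7]
Step 13: ref 4 → HIT, frames=[1,4,7]
Step 14: ref 3 → FAULT (evict 7), frames=[1,4,3]
Step 15: ref 2 → FAULT (evict 1), frames=[2,4,3]
Total faults: 8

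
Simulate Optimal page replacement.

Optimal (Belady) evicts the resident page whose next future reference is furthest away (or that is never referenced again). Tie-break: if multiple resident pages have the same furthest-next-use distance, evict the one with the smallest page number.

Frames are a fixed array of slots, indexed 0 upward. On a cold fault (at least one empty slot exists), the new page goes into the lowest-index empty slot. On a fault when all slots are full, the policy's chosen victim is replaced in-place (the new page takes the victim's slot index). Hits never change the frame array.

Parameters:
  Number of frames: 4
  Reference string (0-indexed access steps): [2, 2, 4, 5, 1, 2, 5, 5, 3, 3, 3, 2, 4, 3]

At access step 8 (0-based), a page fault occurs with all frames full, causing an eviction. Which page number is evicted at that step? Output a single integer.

Step 0: ref 2 -> FAULT, frames=[2,-,-,-]
Step 1: ref 2 -> HIT, frames=[2,-,-,-]
Step 2: ref 4 -> FAULT, frames=[2,4,-,-]
Step 3: ref 5 -> FAULT, frames=[2,4,5,-]
Step 4: ref 1 -> FAULT, frames=[2,4,5,1]
Step 5: ref 2 -> HIT, frames=[2,4,5,1]
Step 6: ref 5 -> HIT, frames=[2,4,5,1]
Step 7: ref 5 -> HIT, frames=[2,4,5,1]
Step 8: ref 3 -> FAULT, evict 1, frames=[2,4,5,3]
At step 8: evicted page 1

Answer: 1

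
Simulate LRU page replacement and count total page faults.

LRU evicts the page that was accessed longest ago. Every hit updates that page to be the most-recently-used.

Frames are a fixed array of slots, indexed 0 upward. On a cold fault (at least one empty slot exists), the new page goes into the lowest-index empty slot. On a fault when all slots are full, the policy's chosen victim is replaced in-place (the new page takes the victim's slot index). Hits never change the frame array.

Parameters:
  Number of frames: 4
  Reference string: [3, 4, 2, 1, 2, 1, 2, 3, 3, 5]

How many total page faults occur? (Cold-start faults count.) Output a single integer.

Answer: 5

Derivation:
Step 0: ref 3 → FAULT, frames=[3,-,-,-]
Step 1: ref 4 → FAULT, frames=[3,4,-,-]
Step 2: ref 2 → FAULT, frames=[3,4,2,-]
Step 3: ref 1 → FAULT, frames=[3,4,2,1]
Step 4: ref 2 → HIT, frames=[3,4,2,1]
Step 5: ref 1 → HIT, frames=[3,4,2,1]
Step 6: ref 2 → HIT, frames=[3,4,2,1]
Step 7: ref 3 → HIT, frames=[3,4,2,1]
Step 8: ref 3 → HIT, frames=[3,4,2,1]
Step 9: ref 5 → FAULT (evict 4), frames=[3,5,2,1]
Total faults: 5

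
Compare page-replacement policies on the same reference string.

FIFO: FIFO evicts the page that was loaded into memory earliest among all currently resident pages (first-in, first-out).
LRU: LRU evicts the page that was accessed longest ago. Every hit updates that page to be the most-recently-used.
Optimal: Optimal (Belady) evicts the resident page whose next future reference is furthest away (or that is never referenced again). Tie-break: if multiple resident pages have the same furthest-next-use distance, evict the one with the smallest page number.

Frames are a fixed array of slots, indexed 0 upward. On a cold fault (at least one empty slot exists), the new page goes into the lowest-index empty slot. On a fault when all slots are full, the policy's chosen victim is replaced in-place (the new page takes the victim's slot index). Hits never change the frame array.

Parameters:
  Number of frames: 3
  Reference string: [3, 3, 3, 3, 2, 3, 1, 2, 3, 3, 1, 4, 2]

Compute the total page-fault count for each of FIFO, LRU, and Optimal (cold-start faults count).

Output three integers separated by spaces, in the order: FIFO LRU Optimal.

--- FIFO ---
  step 0: ref 3 -> FAULT, frames=[3,-,-] (faults so far: 1)
  step 1: ref 3 -> HIT, frames=[3,-,-] (faults so far: 1)
  step 2: ref 3 -> HIT, frames=[3,-,-] (faults so far: 1)
  step 3: ref 3 -> HIT, frames=[3,-,-] (faults so far: 1)
  step 4: ref 2 -> FAULT, frames=[3,2,-] (faults so far: 2)
  step 5: ref 3 -> HIT, frames=[3,2,-] (faults so far: 2)
  step 6: ref 1 -> FAULT, frames=[3,2,1] (faults so far: 3)
  step 7: ref 2 -> HIT, frames=[3,2,1] (faults so far: 3)
  step 8: ref 3 -> HIT, frames=[3,2,1] (faults so far: 3)
  step 9: ref 3 -> HIT, frames=[3,2,1] (faults so far: 3)
  step 10: ref 1 -> HIT, frames=[3,2,1] (faults so far: 3)
  step 11: ref 4 -> FAULT, evict 3, frames=[4,2,1] (faults so far: 4)
  step 12: ref 2 -> HIT, frames=[4,2,1] (faults so far: 4)
  FIFO total faults: 4
--- LRU ---
  step 0: ref 3 -> FAULT, frames=[3,-,-] (faults so far: 1)
  step 1: ref 3 -> HIT, frames=[3,-,-] (faults so far: 1)
  step 2: ref 3 -> HIT, frames=[3,-,-] (faults so far: 1)
  step 3: ref 3 -> HIT, frames=[3,-,-] (faults so far: 1)
  step 4: ref 2 -> FAULT, frames=[3,2,-] (faults so far: 2)
  step 5: ref 3 -> HIT, frames=[3,2,-] (faults so far: 2)
  step 6: ref 1 -> FAULT, frames=[3,2,1] (faults so far: 3)
  step 7: ref 2 -> HIT, frames=[3,2,1] (faults so far: 3)
  step 8: ref 3 -> HIT, frames=[3,2,1] (faults so far: 3)
  step 9: ref 3 -> HIT, frames=[3,2,1] (faults so far: 3)
  step 10: ref 1 -> HIT, frames=[3,2,1] (faults so far: 3)
  step 11: ref 4 -> FAULT, evict 2, frames=[3,4,1] (faults so far: 4)
  step 12: ref 2 -> FAULT, evict 3, frames=[2,4,1] (faults so far: 5)
  LRU total faults: 5
--- Optimal ---
  step 0: ref 3 -> FAULT, frames=[3,-,-] (faults so far: 1)
  step 1: ref 3 -> HIT, frames=[3,-,-] (faults so far: 1)
  step 2: ref 3 -> HIT, frames=[3,-,-] (faults so far: 1)
  step 3: ref 3 -> HIT, frames=[3,-,-] (faults so far: 1)
  step 4: ref 2 -> FAULT, frames=[3,2,-] (faults so far: 2)
  step 5: ref 3 -> HIT, frames=[3,2,-] (faults so far: 2)
  step 6: ref 1 -> FAULT, frames=[3,2,1] (faults so far: 3)
  step 7: ref 2 -> HIT, frames=[3,2,1] (faults so far: 3)
  step 8: ref 3 -> HIT, frames=[3,2,1] (faults so far: 3)
  step 9: ref 3 -> HIT, frames=[3,2,1] (faults so far: 3)
  step 10: ref 1 -> HIT, frames=[3,2,1] (faults so far: 3)
  step 11: ref 4 -> FAULT, evict 1, frames=[3,2,4] (faults so far: 4)
  step 12: ref 2 -> HIT, frames=[3,2,4] (faults so far: 4)
  Optimal total faults: 4

Answer: 4 5 4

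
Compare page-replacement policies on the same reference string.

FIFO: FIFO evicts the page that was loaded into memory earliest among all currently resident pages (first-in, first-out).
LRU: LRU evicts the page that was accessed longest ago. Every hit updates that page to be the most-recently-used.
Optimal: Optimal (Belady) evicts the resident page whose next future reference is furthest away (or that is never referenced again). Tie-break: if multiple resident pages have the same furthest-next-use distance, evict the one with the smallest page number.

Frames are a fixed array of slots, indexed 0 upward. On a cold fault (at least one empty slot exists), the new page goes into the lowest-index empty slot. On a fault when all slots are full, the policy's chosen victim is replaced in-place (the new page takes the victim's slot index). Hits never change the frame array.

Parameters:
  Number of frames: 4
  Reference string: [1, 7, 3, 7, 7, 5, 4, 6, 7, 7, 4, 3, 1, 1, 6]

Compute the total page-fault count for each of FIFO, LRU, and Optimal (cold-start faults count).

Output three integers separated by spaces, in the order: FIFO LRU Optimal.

Answer: 9 9 7

Derivation:
--- FIFO ---
  step 0: ref 1 -> FAULT, frames=[1,-,-,-] (faults so far: 1)
  step 1: ref 7 -> FAULT, frames=[1,7,-,-] (faults so far: 2)
  step 2: ref 3 -> FAULT, frames=[1,7,3,-] (faults so far: 3)
  step 3: ref 7 -> HIT, frames=[1,7,3,-] (faults so far: 3)
  step 4: ref 7 -> HIT, frames=[1,7,3,-] (faults so far: 3)
  step 5: ref 5 -> FAULT, frames=[1,7,3,5] (faults so far: 4)
  step 6: ref 4 -> FAULT, evict 1, frames=[4,7,3,5] (faults so far: 5)
  step 7: ref 6 -> FAULT, evict 7, frames=[4,6,3,5] (faults so far: 6)
  step 8: ref 7 -> FAULT, evict 3, frames=[4,6,7,5] (faults so far: 7)
  step 9: ref 7 -> HIT, frames=[4,6,7,5] (faults so far: 7)
  step 10: ref 4 -> HIT, frames=[4,6,7,5] (faults so far: 7)
  step 11: ref 3 -> FAULT, evict 5, frames=[4,6,7,3] (faults so far: 8)
  step 12: ref 1 -> FAULT, evict 4, frames=[1,6,7,3] (faults so far: 9)
  step 13: ref 1 -> HIT, frames=[1,6,7,3] (faults so far: 9)
  step 14: ref 6 -> HIT, frames=[1,6,7,3] (faults so far: 9)
  FIFO total faults: 9
--- LRU ---
  step 0: ref 1 -> FAULT, frames=[1,-,-,-] (faults so far: 1)
  step 1: ref 7 -> FAULT, frames=[1,7,-,-] (faults so far: 2)
  step 2: ref 3 -> FAULT, frames=[1,7,3,-] (faults so far: 3)
  step 3: ref 7 -> HIT, frames=[1,7,3,-] (faults so far: 3)
  step 4: ref 7 -> HIT, frames=[1,7,3,-] (faults so far: 3)
  step 5: ref 5 -> FAULT, frames=[1,7,3,5] (faults so far: 4)
  step 6: ref 4 -> FAULT, evict 1, frames=[4,7,3,5] (faults so far: 5)
  step 7: ref 6 -> FAULT, evict 3, frames=[4,7,6,5] (faults so far: 6)
  step 8: ref 7 -> HIT, frames=[4,7,6,5] (faults so far: 6)
  step 9: ref 7 -> HIT, frames=[4,7,6,5] (faults so far: 6)
  step 10: ref 4 -> HIT, frames=[4,7,6,5] (faults so far: 6)
  step 11: ref 3 -> FAULT, evict 5, frames=[4,7,6,3] (faults so far: 7)
  step 12: ref 1 -> FAULT, evict 6, frames=[4,7,1,3] (faults so far: 8)
  step 13: ref 1 -> HIT, frames=[4,7,1,3] (faults so far: 8)
  step 14: ref 6 -> FAULT, evict 7, frames=[4,6,1,3] (faults so far: 9)
  LRU total faults: 9
--- Optimal ---
  step 0: ref 1 -> FAULT, frames=[1,-,-,-] (faults so far: 1)
  step 1: ref 7 -> FAULT, frames=[1,7,-,-] (faults so far: 2)
  step 2: ref 3 -> FAULT, frames=[1,7,3,-] (faults so far: 3)
  step 3: ref 7 -> HIT, frames=[1,7,3,-] (faults so far: 3)
  step 4: ref 7 -> HIT, frames=[1,7,3,-] (faults so far: 3)
  step 5: ref 5 -> FAULT, frames=[1,7,3,5] (faults so far: 4)
  step 6: ref 4 -> FAULT, evict 5, frames=[1,7,3,4] (faults so far: 5)
  step 7: ref 6 -> FAULT, evict 1, frames=[6,7,3,4] (faults so far: 6)
  step 8: ref 7 -> HIT, frames=[6,7,3,4] (faults so far: 6)
  step 9: ref 7 -> HIT, frames=[6,7,3,4] (faults so far: 6)
  step 10: ref 4 -> HIT, frames=[6,7,3,4] (faults so far: 6)
  step 11: ref 3 -> HIT, frames=[6,7,3,4] (faults so far: 6)
  step 12: ref 1 -> FAULT, evict 3, frames=[6,7,1,4] (faults so far: 7)
  step 13: ref 1 -> HIT, frames=[6,7,1,4] (faults so far: 7)
  step 14: ref 6 -> HIT, frames=[6,7,1,4] (faults so far: 7)
  Optimal total faults: 7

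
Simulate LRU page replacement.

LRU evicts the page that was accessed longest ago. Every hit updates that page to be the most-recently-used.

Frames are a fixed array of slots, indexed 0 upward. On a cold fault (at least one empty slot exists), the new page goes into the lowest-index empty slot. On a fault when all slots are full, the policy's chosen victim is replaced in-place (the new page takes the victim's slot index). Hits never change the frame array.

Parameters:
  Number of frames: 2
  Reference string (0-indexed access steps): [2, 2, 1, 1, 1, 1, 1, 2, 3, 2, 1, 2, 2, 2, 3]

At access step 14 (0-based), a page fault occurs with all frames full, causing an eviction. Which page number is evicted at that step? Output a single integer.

Step 0: ref 2 -> FAULT, frames=[2,-]
Step 1: ref 2 -> HIT, frames=[2,-]
Step 2: ref 1 -> FAULT, frames=[2,1]
Step 3: ref 1 -> HIT, frames=[2,1]
Step 4: ref 1 -> HIT, frames=[2,1]
Step 5: ref 1 -> HIT, frames=[2,1]
Step 6: ref 1 -> HIT, frames=[2,1]
Step 7: ref 2 -> HIT, frames=[2,1]
Step 8: ref 3 -> FAULT, evict 1, frames=[2,3]
Step 9: ref 2 -> HIT, frames=[2,3]
Step 10: ref 1 -> FAULT, evict 3, frames=[2,1]
Step 11: ref 2 -> HIT, frames=[2,1]
Step 12: ref 2 -> HIT, frames=[2,1]
Step 13: ref 2 -> HIT, frames=[2,1]
Step 14: ref 3 -> FAULT, evict 1, frames=[2,3]
At step 14: evicted page 1

Answer: 1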